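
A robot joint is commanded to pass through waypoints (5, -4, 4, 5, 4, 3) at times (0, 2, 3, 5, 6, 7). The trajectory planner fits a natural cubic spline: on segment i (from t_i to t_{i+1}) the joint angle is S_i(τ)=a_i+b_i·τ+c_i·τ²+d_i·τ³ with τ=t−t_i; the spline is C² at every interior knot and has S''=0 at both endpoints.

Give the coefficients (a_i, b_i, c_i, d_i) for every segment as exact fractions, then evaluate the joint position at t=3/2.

  seg 0: a=5 b=-13123/1418 c=0 d=3371/2836
  seg 1: a=-4 b=7103/1418 c=10113/1418 d=-2936/709
  seg 2: a=4 b=9713/1418 c=-7503/1418 d=3001/2836
  seg 3: a=5 b=-2293/1418 c=750/709 d=-625/1418
  seg 4: a=4 b=-584/709 c=-375/1418 d=125/1418
S(3/2) = -110495/22688

Δ: Δ0=-9/2, Δ1=8, Δ2=1/2, Δ3=-1, Δ4=-1
row 1: diag=6, rhs=75; c'=1/6, d'=25/2
row 2: denom=6−1·1/6=35/6; d'=(-45−1·25/2)/(35/6)=-69/7
row 3: denom=6−2·12/35=186/35; d'=(-9−2·-69/7)/(186/35)=125/62
row 4: denom=4−1·35/186=709/186; d'=(0−1·125/62)/(709/186)=-375/709
back: M4=-375/709
back: M3=125/62−35/186·-375/709=1500/709
back: M2=-69/7−12/35·1500/709=-7503/709
back: M1=25/2−1/6·-7503/709=10113/709
M: M0=0, M1=10113/709, M2=-7503/709, M3=1500/709, M4=-375/709, M5=0
seg 0: a=5, c=M0/2=0, d=(M1−M0)/(6·2)=3371/2836, b=Δ0−h0·(2M0+M1)/6=-13123/1418
seg 1: a=-4, c=M1/2=10113/1418, d=(M2−M1)/(6·1)=-2936/709, b=Δ1−h1·(2M1+M2)/6=7103/1418
seg 2: a=4, c=M2/2=-7503/1418, d=(M3−M2)/(6·2)=3001/2836, b=Δ2−h2·(2M2+M3)/6=9713/1418
seg 3: a=5, c=M3/2=750/709, d=(M4−M3)/(6·1)=-625/1418, b=Δ3−h3·(2M3+M4)/6=-2293/1418
seg 4: a=4, c=M4/2=-375/1418, d=(M5−M4)/(6·1)=125/1418, b=Δ4−h4·(2M4+M5)/6=-584/709
t_q=3/2 → seg 0, τ=3/2; S=5+-13123/1418·τ+0·τ²+3371/2836·τ³=-110495/22688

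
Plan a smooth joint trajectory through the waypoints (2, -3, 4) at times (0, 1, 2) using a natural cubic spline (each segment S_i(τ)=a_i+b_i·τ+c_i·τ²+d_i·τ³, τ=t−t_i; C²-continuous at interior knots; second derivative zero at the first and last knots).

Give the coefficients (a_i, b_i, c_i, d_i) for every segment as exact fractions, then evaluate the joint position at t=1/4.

Δ: Δ0=-5, Δ1=7
row 1: diag=4, rhs=72; c'=1/4, d'=18
back: M1=18
M: M0=0, M1=18, M2=0
seg 0: a=2, c=M0/2=0, d=(M1−M0)/(6·1)=3, b=Δ0−h0·(2M0+M1)/6=-8
seg 1: a=-3, c=M1/2=9, d=(M2−M1)/(6·1)=-3, b=Δ1−h1·(2M1+M2)/6=1
t_q=1/4 → seg 0, τ=1/4; S=2+-8·τ+0·τ²+3·τ³=3/64

  seg 0: a=2 b=-8 c=0 d=3
  seg 1: a=-3 b=1 c=9 d=-3
S(1/4) = 3/64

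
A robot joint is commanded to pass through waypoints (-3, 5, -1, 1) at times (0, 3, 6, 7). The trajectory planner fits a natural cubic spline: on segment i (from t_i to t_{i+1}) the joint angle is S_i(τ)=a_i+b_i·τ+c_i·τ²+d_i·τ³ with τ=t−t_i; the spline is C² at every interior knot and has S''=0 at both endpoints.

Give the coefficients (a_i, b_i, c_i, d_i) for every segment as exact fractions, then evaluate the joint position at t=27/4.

Δ: Δ0=8/3, Δ1=-2, Δ2=2
row 1: diag=12, rhs=-28; c'=1/4, d'=-7/3
row 2: denom=8−3·1/4=29/4; d'=(24−3·-7/3)/(29/4)=124/29
back: M2=124/29
back: M1=-7/3−1/4·124/29=-296/87
M: M0=0, M1=-296/87, M2=124/29, M3=0
seg 0: a=-3, c=M0/2=0, d=(M1−M0)/(6·3)=-148/783, b=Δ0−h0·(2M0+M1)/6=380/87
seg 1: a=5, c=M1/2=-148/87, d=(M2−M1)/(6·3)=334/783, b=Δ1−h1·(2M1+M2)/6=-64/87
seg 2: a=-1, c=M2/2=62/29, d=(M3−M2)/(6·1)=-62/87, b=Δ2−h2·(2M2+M3)/6=50/87
t_q=27/4 → seg 2, τ=3/4; S=-1+50/87·τ+62/29·τ²+-62/87·τ³=309/928

  seg 0: a=-3 b=380/87 c=0 d=-148/783
  seg 1: a=5 b=-64/87 c=-148/87 d=334/783
  seg 2: a=-1 b=50/87 c=62/29 d=-62/87
S(27/4) = 309/928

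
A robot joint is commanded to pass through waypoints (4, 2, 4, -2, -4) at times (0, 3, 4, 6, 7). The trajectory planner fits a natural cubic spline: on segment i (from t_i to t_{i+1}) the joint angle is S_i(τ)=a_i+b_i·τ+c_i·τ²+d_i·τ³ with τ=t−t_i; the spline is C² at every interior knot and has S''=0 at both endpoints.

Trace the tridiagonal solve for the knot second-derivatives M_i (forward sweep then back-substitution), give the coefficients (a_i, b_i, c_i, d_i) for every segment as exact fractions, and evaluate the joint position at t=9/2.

Δ: Δ0=-2/3, Δ1=2, Δ2=-3, Δ3=-2
row 1: diag=8, rhs=16; c'=1/8, d'=2
row 2: denom=6−1·1/8=47/8; d'=(-30−1·2)/(47/8)=-256/47
row 3: denom=6−2·16/47=250/47; d'=(6−2·-256/47)/(250/47)=397/125
back: M3=397/125
back: M2=-256/47−16/47·397/125=-816/125
back: M1=2−1/8·-816/125=352/125
M: M0=0, M1=352/125, M2=-816/125, M3=397/125, M4=0
seg 0: a=4, c=M0/2=0, d=(M1−M0)/(6·3)=176/1125, b=Δ0−h0·(2M0+M1)/6=-778/375
seg 1: a=2, c=M1/2=176/125, d=(M2−M1)/(6·1)=-584/375, b=Δ1−h1·(2M1+M2)/6=806/375
seg 2: a=4, c=M2/2=-408/125, d=(M3−M2)/(6·2)=1213/1500, b=Δ2−h2·(2M2+M3)/6=22/75
seg 3: a=-2, c=M3/2=397/250, d=(M4−M3)/(6·1)=-397/750, b=Δ3−h3·(2M3+M4)/6=-1147/375
t_q=9/2 → seg 2, τ=1/2; S=4+22/75·τ+-408/125·τ²+1213/1500·τ³=13727/4000

  seg 0: a=4 b=-778/375 c=0 d=176/1125
  seg 1: a=2 b=806/375 c=176/125 d=-584/375
  seg 2: a=4 b=22/75 c=-408/125 d=1213/1500
  seg 3: a=-2 b=-1147/375 c=397/250 d=-397/750
S(9/2) = 13727/4000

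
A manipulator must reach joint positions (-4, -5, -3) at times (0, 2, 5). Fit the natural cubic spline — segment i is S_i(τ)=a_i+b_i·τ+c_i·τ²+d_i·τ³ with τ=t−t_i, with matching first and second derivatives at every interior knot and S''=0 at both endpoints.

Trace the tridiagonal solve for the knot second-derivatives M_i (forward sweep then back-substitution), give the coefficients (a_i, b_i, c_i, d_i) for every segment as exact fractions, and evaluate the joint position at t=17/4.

  seg 0: a=-4 b=-11/15 c=0 d=7/120
  seg 1: a=-5 b=-1/30 c=7/20 d=-7/180
S(17/4) = -959/256

Δ: Δ0=-1/2, Δ1=2/3
row 1: diag=10, rhs=7; c'=3/10, d'=7/10
back: M1=7/10
M: M0=0, M1=7/10, M2=0
seg 0: a=-4, c=M0/2=0, d=(M1−M0)/(6·2)=7/120, b=Δ0−h0·(2M0+M1)/6=-11/15
seg 1: a=-5, c=M1/2=7/20, d=(M2−M1)/(6·3)=-7/180, b=Δ1−h1·(2M1+M2)/6=-1/30
t_q=17/4 → seg 1, τ=9/4; S=-5+-1/30·τ+7/20·τ²+-7/180·τ³=-959/256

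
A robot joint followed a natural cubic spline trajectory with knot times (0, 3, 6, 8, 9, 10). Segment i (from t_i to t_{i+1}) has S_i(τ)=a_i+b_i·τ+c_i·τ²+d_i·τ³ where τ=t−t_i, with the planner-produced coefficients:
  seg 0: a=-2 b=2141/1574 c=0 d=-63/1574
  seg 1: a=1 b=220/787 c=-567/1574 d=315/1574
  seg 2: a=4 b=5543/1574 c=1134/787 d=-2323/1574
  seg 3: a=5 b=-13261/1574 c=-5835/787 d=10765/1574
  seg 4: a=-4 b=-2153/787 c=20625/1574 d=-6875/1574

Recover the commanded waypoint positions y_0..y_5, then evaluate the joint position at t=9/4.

y_0=-2 y_1=1 y_2=4 y_3=5 y_4=-4 y_5=2
S(9/4) = 60905/100736

y_0 = S_0(0) = a_0 = -2
y_1 = S_1(0) = a_1 = 1
y_2 = S_2(0) = a_2 = 4
y_3 = S_3(0) = a_3 = 5
y_4 = S_4(0) = a_4 = -4
y_5 = S_4(1) = 2
t_q=9/4 is in segment 0 (τ=9/4); S_0(τ)=60905/100736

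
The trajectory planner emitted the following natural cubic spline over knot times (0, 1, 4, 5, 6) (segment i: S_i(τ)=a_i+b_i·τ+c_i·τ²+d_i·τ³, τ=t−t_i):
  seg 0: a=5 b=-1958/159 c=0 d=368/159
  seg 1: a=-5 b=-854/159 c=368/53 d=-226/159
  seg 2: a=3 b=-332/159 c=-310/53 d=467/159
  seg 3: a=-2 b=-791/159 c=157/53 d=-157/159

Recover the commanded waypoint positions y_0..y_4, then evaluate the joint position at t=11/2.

y_0=5 y_1=-5 y_2=3 y_3=-2 y_4=-5
S(11/2) = -1641/424

y_0 = S_0(0) = a_0 = 5
y_1 = S_1(0) = a_1 = -5
y_2 = S_2(0) = a_2 = 3
y_3 = S_3(0) = a_3 = -2
y_4 = S_3(1) = -5
t_q=11/2 is in segment 3 (τ=1/2); S_3(τ)=-1641/424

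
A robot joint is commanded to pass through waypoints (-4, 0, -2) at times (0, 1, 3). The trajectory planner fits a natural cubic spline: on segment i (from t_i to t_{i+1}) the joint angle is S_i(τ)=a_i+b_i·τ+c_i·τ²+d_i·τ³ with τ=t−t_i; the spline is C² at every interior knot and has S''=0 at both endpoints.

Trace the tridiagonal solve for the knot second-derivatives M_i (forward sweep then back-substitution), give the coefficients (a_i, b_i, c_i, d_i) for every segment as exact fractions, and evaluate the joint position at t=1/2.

  seg 0: a=-4 b=29/6 c=0 d=-5/6
  seg 1: a=0 b=7/3 c=-5/2 d=5/12
S(1/2) = -27/16

Δ: Δ0=4, Δ1=-1
row 1: diag=6, rhs=-30; c'=1/3, d'=-5
back: M1=-5
M: M0=0, M1=-5, M2=0
seg 0: a=-4, c=M0/2=0, d=(M1−M0)/(6·1)=-5/6, b=Δ0−h0·(2M0+M1)/6=29/6
seg 1: a=0, c=M1/2=-5/2, d=(M2−M1)/(6·2)=5/12, b=Δ1−h1·(2M1+M2)/6=7/3
t_q=1/2 → seg 0, τ=1/2; S=-4+29/6·τ+0·τ²+-5/6·τ³=-27/16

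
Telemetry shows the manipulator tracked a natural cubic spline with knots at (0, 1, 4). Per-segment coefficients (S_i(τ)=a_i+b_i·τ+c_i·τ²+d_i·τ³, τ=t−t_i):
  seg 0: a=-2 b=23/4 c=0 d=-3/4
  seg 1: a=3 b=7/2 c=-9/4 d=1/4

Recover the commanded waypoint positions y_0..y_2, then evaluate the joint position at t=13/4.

y_0 = S_0(0) = a_0 = -2
y_1 = S_1(0) = a_1 = 3
y_2 = S_1(3) = 0
t_q=13/4 is in segment 1 (τ=9/4); S_1(τ)=597/256

y_0=-2 y_1=3 y_2=0
S(13/4) = 597/256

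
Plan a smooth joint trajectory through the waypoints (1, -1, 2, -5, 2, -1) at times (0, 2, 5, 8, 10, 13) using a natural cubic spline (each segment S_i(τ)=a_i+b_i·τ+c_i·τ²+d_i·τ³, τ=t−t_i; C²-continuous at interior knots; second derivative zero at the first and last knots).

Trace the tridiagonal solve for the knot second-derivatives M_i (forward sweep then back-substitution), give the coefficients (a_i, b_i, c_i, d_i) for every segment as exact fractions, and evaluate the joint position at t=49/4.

  seg 0: a=1 b=-476/271 c=0 d=205/1084
  seg 1: a=-1 b=139/271 c=615/542 d=-527/1626
  seg 2: a=2 b=-775/542 c=-483/271 d=7225/14634
  seg 3: a=-5 b=327/271 c=4327/1626 d=-4925/6504
  seg 4: a=2 b=4495/1626 c=-6121/3252 d=6121/29268
S(49/4) = 74471/69376

Δ: Δ0=-1, Δ1=1, Δ2=-7/3, Δ3=7/2, Δ4=-1
row 1: diag=10, rhs=12; c'=3/10, d'=6/5
row 2: denom=12−3·3/10=111/10; d'=(-20−3·6/5)/(111/10)=-236/111
row 3: denom=10−3·10/37=340/37; d'=(35−3·-236/111)/(340/37)=1531/340
row 4: denom=10−2·37/170=813/85; d'=(-27−2·1531/340)/(813/85)=-6121/1626
back: M4=-6121/1626
back: M3=1531/340−37/170·-6121/1626=4327/813
back: M2=-236/111−10/37·4327/813=-966/271
back: M1=6/5−3/10·-966/271=615/271
M: M0=0, M1=615/271, M2=-966/271, M3=4327/813, M4=-6121/1626, M5=0
seg 0: a=1, c=M0/2=0, d=(M1−M0)/(6·2)=205/1084, b=Δ0−h0·(2M0+M1)/6=-476/271
seg 1: a=-1, c=M1/2=615/542, d=(M2−M1)/(6·3)=-527/1626, b=Δ1−h1·(2M1+M2)/6=139/271
seg 2: a=2, c=M2/2=-483/271, d=(M3−M2)/(6·3)=7225/14634, b=Δ2−h2·(2M2+M3)/6=-775/542
seg 3: a=-5, c=M3/2=4327/1626, d=(M4−M3)/(6·2)=-4925/6504, b=Δ3−h3·(2M3+M4)/6=327/271
seg 4: a=2, c=M4/2=-6121/3252, d=(M5−M4)/(6·3)=6121/29268, b=Δ4−h4·(2M4+M5)/6=4495/1626
t_q=49/4 → seg 4, τ=9/4; S=2+4495/1626·τ+-6121/3252·τ²+6121/29268·τ³=74471/69376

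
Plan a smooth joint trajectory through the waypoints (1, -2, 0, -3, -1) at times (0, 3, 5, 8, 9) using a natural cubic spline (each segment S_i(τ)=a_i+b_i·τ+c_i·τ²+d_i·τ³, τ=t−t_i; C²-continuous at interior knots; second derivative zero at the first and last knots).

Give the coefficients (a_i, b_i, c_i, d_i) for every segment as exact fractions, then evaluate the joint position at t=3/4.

Δ: Δ0=-1, Δ1=1, Δ2=-1, Δ3=2
row 1: diag=10, rhs=12; c'=1/5, d'=6/5
row 2: denom=10−2·1/5=48/5; d'=(-12−2·6/5)/(48/5)=-3/2
row 3: denom=8−3·5/16=113/16; d'=(18−3·-3/2)/(113/16)=360/113
back: M3=360/113
back: M2=-3/2−5/16·360/113=-282/113
back: M1=6/5−1/5·-282/113=192/113
M: M0=0, M1=192/113, M2=-282/113, M3=360/113, M4=0
seg 0: a=1, c=M0/2=0, d=(M1−M0)/(6·3)=32/339, b=Δ0−h0·(2M0+M1)/6=-209/113
seg 1: a=-2, c=M1/2=96/113, d=(M2−M1)/(6·2)=-79/226, b=Δ1−h1·(2M1+M2)/6=79/113
seg 2: a=0, c=M2/2=-141/113, d=(M3−M2)/(6·3)=107/339, b=Δ2−h2·(2M2+M3)/6=-11/113
seg 3: a=-3, c=M3/2=180/113, d=(M4−M3)/(6·1)=-60/113, b=Δ3−h3·(2M3+M4)/6=106/113
t_q=3/4 → seg 0, τ=3/4; S=1+-209/113·τ+0·τ²+32/339·τ³=-157/452

  seg 0: a=1 b=-209/113 c=0 d=32/339
  seg 1: a=-2 b=79/113 c=96/113 d=-79/226
  seg 2: a=0 b=-11/113 c=-141/113 d=107/339
  seg 3: a=-3 b=106/113 c=180/113 d=-60/113
S(3/4) = -157/452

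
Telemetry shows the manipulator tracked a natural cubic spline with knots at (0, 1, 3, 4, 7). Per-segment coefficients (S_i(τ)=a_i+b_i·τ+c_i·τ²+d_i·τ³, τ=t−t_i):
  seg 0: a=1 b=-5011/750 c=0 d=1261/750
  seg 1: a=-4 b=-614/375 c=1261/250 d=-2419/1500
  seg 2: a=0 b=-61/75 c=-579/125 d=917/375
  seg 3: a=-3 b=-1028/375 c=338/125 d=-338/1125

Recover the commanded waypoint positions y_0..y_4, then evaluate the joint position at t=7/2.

y_0 = S_0(0) = a_0 = 1
y_1 = S_1(0) = a_1 = -4
y_2 = S_2(0) = a_2 = 0
y_3 = S_3(0) = a_3 = -3
y_4 = S_3(3) = 5
t_q=7/2 is in segment 2 (τ=1/2); S_2(τ)=-1259/1000

y_0=1 y_1=-4 y_2=0 y_3=-3 y_4=5
S(7/2) = -1259/1000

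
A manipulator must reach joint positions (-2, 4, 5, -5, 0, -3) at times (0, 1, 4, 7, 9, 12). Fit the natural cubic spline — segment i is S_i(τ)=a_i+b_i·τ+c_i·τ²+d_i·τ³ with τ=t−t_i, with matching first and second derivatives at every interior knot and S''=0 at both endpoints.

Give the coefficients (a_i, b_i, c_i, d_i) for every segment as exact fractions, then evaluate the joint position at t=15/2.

Δ: Δ0=6, Δ1=1/3, Δ2=-10/3, Δ3=5/2, Δ4=-1
row 1: diag=8, rhs=-34; c'=3/8, d'=-17/4
row 2: denom=12−3·3/8=87/8; d'=(-22−3·-17/4)/(87/8)=-74/87
row 3: denom=10−3·8/29=266/29; d'=(35−3·-74/87)/(266/29)=1089/266
row 4: denom=10−2·29/133=1272/133; d'=(-21−2·1089/266)/(1272/133)=-647/212
back: M4=-647/212
back: M3=1089/266−29/133·-647/212=1009/212
back: M2=-74/87−8/29·1009/212=-344/159
back: M1=-17/4−3/8·-344/159=-729/212
M: M0=0, M1=-729/212, M2=-344/159, M3=1009/212, M4=-647/212, M5=0
seg 0: a=-2, c=M0/2=0, d=(M1−M0)/(6·1)=-243/424, b=Δ0−h0·(2M0+M1)/6=2787/424
seg 1: a=4, c=M1/2=-729/424, d=(M2−M1)/(6·3)=811/11448, b=Δ1−h1·(2M1+M2)/6=1029/212
seg 2: a=5, c=M2/2=-172/159, d=(M3−M2)/(6·3)=4403/11448, b=Δ2−h2·(2M2+M3)/6=-1505/424
seg 3: a=-5, c=M3/2=1009/424, d=(M4−M3)/(6·2)=-69/106, b=Δ3−h3·(2M3+M4)/6=73/212
seg 4: a=0, c=M4/2=-647/424, d=(M5−M4)/(6·3)=647/3816, b=Δ4−h4·(2M4+M5)/6=435/212
t_q=15/2 → seg 3, τ=1/2; S=-5+73/212·τ+1009/424·τ²+-69/106·τ³=-7317/1696

  seg 0: a=-2 b=2787/424 c=0 d=-243/424
  seg 1: a=4 b=1029/212 c=-729/424 d=811/11448
  seg 2: a=5 b=-1505/424 c=-172/159 d=4403/11448
  seg 3: a=-5 b=73/212 c=1009/424 d=-69/106
  seg 4: a=0 b=435/212 c=-647/424 d=647/3816
S(15/2) = -7317/1696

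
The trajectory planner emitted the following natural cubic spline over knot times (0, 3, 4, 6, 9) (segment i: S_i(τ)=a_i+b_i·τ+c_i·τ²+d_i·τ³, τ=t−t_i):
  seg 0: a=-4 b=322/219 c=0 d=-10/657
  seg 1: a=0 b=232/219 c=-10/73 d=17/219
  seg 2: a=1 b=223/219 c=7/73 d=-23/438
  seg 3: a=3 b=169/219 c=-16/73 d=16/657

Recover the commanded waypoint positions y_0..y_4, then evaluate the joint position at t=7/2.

y_0 = S_0(0) = a_0 = -4
y_1 = S_1(0) = a_1 = 0
y_2 = S_2(0) = a_2 = 1
y_3 = S_3(0) = a_3 = 3
y_4 = S_3(3) = 4
t_q=7/2 is in segment 1 (τ=1/2); S_1(τ)=295/584

y_0=-4 y_1=0 y_2=1 y_3=3 y_4=4
S(7/2) = 295/584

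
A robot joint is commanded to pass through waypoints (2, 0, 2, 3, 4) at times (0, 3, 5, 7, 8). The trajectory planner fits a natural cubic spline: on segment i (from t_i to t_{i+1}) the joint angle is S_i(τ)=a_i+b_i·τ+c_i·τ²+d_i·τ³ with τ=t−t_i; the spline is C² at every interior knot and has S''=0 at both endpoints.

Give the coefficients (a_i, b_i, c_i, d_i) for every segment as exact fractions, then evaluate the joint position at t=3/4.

  seg 0: a=2 b=-391/312 c=0 d=61/936
  seg 1: a=0 b=79/156 c=61/104 d=-53/312
  seg 2: a=2 b=127/156 c=-45/104 d=43/312
  seg 3: a=3 b=115/156 c=41/104 d=-41/312
S(3/4) = 7239/6656

Δ: Δ0=-2/3, Δ1=1, Δ2=1/2, Δ3=1
row 1: diag=10, rhs=10; c'=1/5, d'=1
row 2: denom=8−2·1/5=38/5; d'=(-3−2·1)/(38/5)=-25/38
row 3: denom=6−2·5/19=104/19; d'=(3−2·-25/38)/(104/19)=41/52
back: M3=41/52
back: M2=-25/38−5/19·41/52=-45/52
back: M1=1−1/5·-45/52=61/52
M: M0=0, M1=61/52, M2=-45/52, M3=41/52, M4=0
seg 0: a=2, c=M0/2=0, d=(M1−M0)/(6·3)=61/936, b=Δ0−h0·(2M0+M1)/6=-391/312
seg 1: a=0, c=M1/2=61/104, d=(M2−M1)/(6·2)=-53/312, b=Δ1−h1·(2M1+M2)/6=79/156
seg 2: a=2, c=M2/2=-45/104, d=(M3−M2)/(6·2)=43/312, b=Δ2−h2·(2M2+M3)/6=127/156
seg 3: a=3, c=M3/2=41/104, d=(M4−M3)/(6·1)=-41/312, b=Δ3−h3·(2M3+M4)/6=115/156
t_q=3/4 → seg 0, τ=3/4; S=2+-391/312·τ+0·τ²+61/936·τ³=7239/6656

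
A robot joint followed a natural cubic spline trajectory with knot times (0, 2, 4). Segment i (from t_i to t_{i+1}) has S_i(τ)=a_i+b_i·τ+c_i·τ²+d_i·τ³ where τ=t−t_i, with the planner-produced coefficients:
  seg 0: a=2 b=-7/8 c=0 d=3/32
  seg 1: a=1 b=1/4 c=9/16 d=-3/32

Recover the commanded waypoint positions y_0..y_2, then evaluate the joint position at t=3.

y_0 = S_0(0) = a_0 = 2
y_1 = S_1(0) = a_1 = 1
y_2 = S_1(2) = 3
t_q=3 is in segment 1 (τ=1); S_1(τ)=55/32

y_0=2 y_1=1 y_2=3
S(3) = 55/32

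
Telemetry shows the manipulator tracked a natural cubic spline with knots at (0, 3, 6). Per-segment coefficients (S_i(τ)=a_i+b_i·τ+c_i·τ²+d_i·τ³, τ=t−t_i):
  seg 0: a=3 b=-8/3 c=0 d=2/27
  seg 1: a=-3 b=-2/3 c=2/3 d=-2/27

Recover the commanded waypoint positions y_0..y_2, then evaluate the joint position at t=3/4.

y_0=3 y_1=-3 y_2=-1
S(3/4) = 33/32

y_0 = S_0(0) = a_0 = 3
y_1 = S_1(0) = a_1 = -3
y_2 = S_1(3) = -1
t_q=3/4 is in segment 0 (τ=3/4); S_0(τ)=33/32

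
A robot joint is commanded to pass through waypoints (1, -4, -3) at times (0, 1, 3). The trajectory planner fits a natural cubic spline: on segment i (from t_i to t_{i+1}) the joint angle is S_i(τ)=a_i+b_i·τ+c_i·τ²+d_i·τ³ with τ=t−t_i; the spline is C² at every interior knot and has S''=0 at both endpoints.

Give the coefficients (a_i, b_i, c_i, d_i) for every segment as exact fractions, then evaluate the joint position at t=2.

  seg 0: a=1 b=-71/12 c=0 d=11/12
  seg 1: a=-4 b=-19/6 c=11/4 d=-11/24
S(2) = -39/8

Δ: Δ0=-5, Δ1=1/2
row 1: diag=6, rhs=33; c'=1/3, d'=11/2
back: M1=11/2
M: M0=0, M1=11/2, M2=0
seg 0: a=1, c=M0/2=0, d=(M1−M0)/(6·1)=11/12, b=Δ0−h0·(2M0+M1)/6=-71/12
seg 1: a=-4, c=M1/2=11/4, d=(M2−M1)/(6·2)=-11/24, b=Δ1−h1·(2M1+M2)/6=-19/6
t_q=2 → seg 1, τ=1; S=-4+-19/6·τ+11/4·τ²+-11/24·τ³=-39/8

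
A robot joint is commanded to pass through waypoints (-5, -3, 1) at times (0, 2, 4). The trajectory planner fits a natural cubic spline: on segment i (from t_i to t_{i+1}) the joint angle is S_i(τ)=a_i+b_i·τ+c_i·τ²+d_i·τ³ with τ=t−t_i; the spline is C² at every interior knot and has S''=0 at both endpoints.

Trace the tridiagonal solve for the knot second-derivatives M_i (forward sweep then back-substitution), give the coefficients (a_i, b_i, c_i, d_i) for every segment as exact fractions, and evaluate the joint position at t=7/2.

  seg 0: a=-5 b=3/4 c=0 d=1/16
  seg 1: a=-3 b=3/2 c=3/8 d=-1/16
S(7/2) = -15/128

Δ: Δ0=1, Δ1=2
row 1: diag=8, rhs=6; c'=1/4, d'=3/4
back: M1=3/4
M: M0=0, M1=3/4, M2=0
seg 0: a=-5, c=M0/2=0, d=(M1−M0)/(6·2)=1/16, b=Δ0−h0·(2M0+M1)/6=3/4
seg 1: a=-3, c=M1/2=3/8, d=(M2−M1)/(6·2)=-1/16, b=Δ1−h1·(2M1+M2)/6=3/2
t_q=7/2 → seg 1, τ=3/2; S=-3+3/2·τ+3/8·τ²+-1/16·τ³=-15/128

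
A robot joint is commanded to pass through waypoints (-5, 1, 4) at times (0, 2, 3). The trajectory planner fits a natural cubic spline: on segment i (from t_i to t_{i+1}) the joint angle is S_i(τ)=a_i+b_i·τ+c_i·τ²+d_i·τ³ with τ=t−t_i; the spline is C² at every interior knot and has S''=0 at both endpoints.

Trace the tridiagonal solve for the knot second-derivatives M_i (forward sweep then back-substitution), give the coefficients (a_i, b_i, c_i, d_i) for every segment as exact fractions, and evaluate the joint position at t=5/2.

Δ: Δ0=3, Δ1=3
row 1: diag=6, rhs=0; c'=1/6, d'=0
back: M1=0
M: M0=0, M1=0, M2=0
seg 0: a=-5, c=M0/2=0, d=(M1−M0)/(6·2)=0, b=Δ0−h0·(2M0+M1)/6=3
seg 1: a=1, c=M1/2=0, d=(M2−M1)/(6·1)=0, b=Δ1−h1·(2M1+M2)/6=3
t_q=5/2 → seg 1, τ=1/2; S=1+3·τ+0·τ²+0·τ³=5/2

  seg 0: a=-5 b=3 c=0 d=0
  seg 1: a=1 b=3 c=0 d=0
S(5/2) = 5/2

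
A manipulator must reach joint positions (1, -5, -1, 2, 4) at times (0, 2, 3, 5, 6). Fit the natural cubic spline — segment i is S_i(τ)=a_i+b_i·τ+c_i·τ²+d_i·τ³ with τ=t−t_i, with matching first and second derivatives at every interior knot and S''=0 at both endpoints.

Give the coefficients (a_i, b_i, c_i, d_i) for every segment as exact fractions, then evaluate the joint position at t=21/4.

  seg 0: a=1 b=-173/31 c=0 d=20/31
  seg 1: a=-5 b=67/31 c=120/31 d=-63/31
  seg 2: a=-1 b=118/31 c=-69/31 d=133/248
  seg 3: a=2 b=83/62 c=123/124 d=-41/124
S(21/4) = 18979/7936

Δ: Δ0=-3, Δ1=4, Δ2=3/2, Δ3=2
row 1: diag=6, rhs=42; c'=1/6, d'=7
row 2: denom=6−1·1/6=35/6; d'=(-15−1·7)/(35/6)=-132/35
row 3: denom=6−2·12/35=186/35; d'=(3−2·-132/35)/(186/35)=123/62
back: M3=123/62
back: M2=-132/35−12/35·123/62=-138/31
back: M1=7−1/6·-138/31=240/31
M: M0=0, M1=240/31, M2=-138/31, M3=123/62, M4=0
seg 0: a=1, c=M0/2=0, d=(M1−M0)/(6·2)=20/31, b=Δ0−h0·(2M0+M1)/6=-173/31
seg 1: a=-5, c=M1/2=120/31, d=(M2−M1)/(6·1)=-63/31, b=Δ1−h1·(2M1+M2)/6=67/31
seg 2: a=-1, c=M2/2=-69/31, d=(M3−M2)/(6·2)=133/248, b=Δ2−h2·(2M2+M3)/6=118/31
seg 3: a=2, c=M3/2=123/124, d=(M4−M3)/(6·1)=-41/124, b=Δ3−h3·(2M3+M4)/6=83/62
t_q=21/4 → seg 3, τ=1/4; S=2+83/62·τ+123/124·τ²+-41/124·τ³=18979/7936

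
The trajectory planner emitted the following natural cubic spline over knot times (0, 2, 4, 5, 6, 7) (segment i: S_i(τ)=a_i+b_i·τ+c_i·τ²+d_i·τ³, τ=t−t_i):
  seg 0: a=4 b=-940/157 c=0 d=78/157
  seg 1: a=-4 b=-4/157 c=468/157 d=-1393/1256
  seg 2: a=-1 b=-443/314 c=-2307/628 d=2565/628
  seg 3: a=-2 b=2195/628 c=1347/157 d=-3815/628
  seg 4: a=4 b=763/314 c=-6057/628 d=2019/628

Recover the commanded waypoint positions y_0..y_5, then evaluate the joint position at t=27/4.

y_0=4 y_1=-4 y_2=-1 y_3=-2 y_4=4 y_5=0
S(27/4) = 70477/40192

y_0 = S_0(0) = a_0 = 4
y_1 = S_1(0) = a_1 = -4
y_2 = S_2(0) = a_2 = -1
y_3 = S_3(0) = a_3 = -2
y_4 = S_4(0) = a_4 = 4
y_5 = S_4(1) = 0
t_q=27/4 is in segment 4 (τ=3/4); S_4(τ)=70477/40192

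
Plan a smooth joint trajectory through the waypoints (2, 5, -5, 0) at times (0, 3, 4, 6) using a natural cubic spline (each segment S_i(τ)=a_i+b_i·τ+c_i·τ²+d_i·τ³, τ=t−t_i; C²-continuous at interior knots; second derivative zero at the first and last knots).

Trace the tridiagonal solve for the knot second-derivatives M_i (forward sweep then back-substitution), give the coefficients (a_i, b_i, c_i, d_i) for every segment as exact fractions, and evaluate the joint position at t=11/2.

  seg 0: a=2 b=565/94 c=0 d=-157/282
  seg 1: a=5 b=-424/47 c=-471/94 d=379/94
  seg 2: a=-5 b=-653/94 c=333/47 d=-111/94
S(11/2) = -2605/752

Δ: Δ0=1, Δ1=-10, Δ2=5/2
row 1: diag=8, rhs=-66; c'=1/8, d'=-33/4
row 2: denom=6−1·1/8=47/8; d'=(75−1·-33/4)/(47/8)=666/47
back: M2=666/47
back: M1=-33/4−1/8·666/47=-471/47
M: M0=0, M1=-471/47, M2=666/47, M3=0
seg 0: a=2, c=M0/2=0, d=(M1−M0)/(6·3)=-157/282, b=Δ0−h0·(2M0+M1)/6=565/94
seg 1: a=5, c=M1/2=-471/94, d=(M2−M1)/(6·1)=379/94, b=Δ1−h1·(2M1+M2)/6=-424/47
seg 2: a=-5, c=M2/2=333/47, d=(M3−M2)/(6·2)=-111/94, b=Δ2−h2·(2M2+M3)/6=-653/94
t_q=11/2 → seg 2, τ=3/2; S=-5+-653/94·τ+333/47·τ²+-111/94·τ³=-2605/752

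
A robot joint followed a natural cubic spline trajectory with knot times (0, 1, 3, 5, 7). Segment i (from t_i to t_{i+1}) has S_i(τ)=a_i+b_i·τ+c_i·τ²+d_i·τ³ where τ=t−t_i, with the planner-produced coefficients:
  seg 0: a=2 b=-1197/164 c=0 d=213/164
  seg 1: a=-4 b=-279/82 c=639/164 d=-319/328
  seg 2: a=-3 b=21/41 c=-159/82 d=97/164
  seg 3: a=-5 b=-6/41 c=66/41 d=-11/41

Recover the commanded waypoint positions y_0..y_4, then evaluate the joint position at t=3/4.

y_0=2 y_1=-4 y_2=-3 y_3=-5 y_4=-1
S(3/4) = -30713/10496

y_0 = S_0(0) = a_0 = 2
y_1 = S_1(0) = a_1 = -4
y_2 = S_2(0) = a_2 = -3
y_3 = S_3(0) = a_3 = -5
y_4 = S_3(2) = -1
t_q=3/4 is in segment 0 (τ=3/4); S_0(τ)=-30713/10496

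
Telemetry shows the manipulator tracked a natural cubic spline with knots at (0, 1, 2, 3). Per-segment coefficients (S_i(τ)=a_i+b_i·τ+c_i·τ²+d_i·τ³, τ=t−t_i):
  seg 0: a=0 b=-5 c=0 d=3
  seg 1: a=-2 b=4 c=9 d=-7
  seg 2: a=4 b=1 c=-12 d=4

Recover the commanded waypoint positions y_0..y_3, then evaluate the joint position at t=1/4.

y_0=0 y_1=-2 y_2=4 y_3=-3
S(1/4) = -77/64

y_0 = S_0(0) = a_0 = 0
y_1 = S_1(0) = a_1 = -2
y_2 = S_2(0) = a_2 = 4
y_3 = S_2(1) = -3
t_q=1/4 is in segment 0 (τ=1/4); S_0(τ)=-77/64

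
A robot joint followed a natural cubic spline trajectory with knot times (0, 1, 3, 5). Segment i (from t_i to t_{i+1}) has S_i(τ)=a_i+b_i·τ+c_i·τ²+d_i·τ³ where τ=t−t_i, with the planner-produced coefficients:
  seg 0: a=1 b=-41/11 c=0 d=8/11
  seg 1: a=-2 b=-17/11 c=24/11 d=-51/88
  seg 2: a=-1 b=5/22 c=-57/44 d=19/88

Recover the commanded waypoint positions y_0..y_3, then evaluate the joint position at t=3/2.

y_0=1 y_1=-2 y_2=-1 y_3=-4
S(3/2) = -1619/704

y_0 = S_0(0) = a_0 = 1
y_1 = S_1(0) = a_1 = -2
y_2 = S_2(0) = a_2 = -1
y_3 = S_2(2) = -4
t_q=3/2 is in segment 1 (τ=1/2); S_1(τ)=-1619/704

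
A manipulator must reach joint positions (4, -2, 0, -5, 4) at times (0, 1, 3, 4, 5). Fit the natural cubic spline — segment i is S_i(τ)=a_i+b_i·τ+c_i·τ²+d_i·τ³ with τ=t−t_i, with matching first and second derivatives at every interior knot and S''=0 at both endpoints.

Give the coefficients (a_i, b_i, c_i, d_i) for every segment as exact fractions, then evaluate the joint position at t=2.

Δ: Δ0=-6, Δ1=1, Δ2=-5, Δ3=9
row 1: diag=6, rhs=42; c'=1/3, d'=7
row 2: denom=6−2·1/3=16/3; d'=(-36−2·7)/(16/3)=-75/8
row 3: denom=4−1·3/16=61/16; d'=(84−1·-75/8)/(61/16)=1494/61
back: M3=1494/61
back: M2=-75/8−3/16·1494/61=-852/61
back: M1=7−1/3·-852/61=711/61
M: M0=0, M1=711/61, M2=-852/61, M3=1494/61, M4=0
seg 0: a=4, c=M0/2=0, d=(M1−M0)/(6·1)=237/122, b=Δ0−h0·(2M0+M1)/6=-969/122
seg 1: a=-2, c=M1/2=711/122, d=(M2−M1)/(6·2)=-521/244, b=Δ1−h1·(2M1+M2)/6=-129/61
seg 2: a=0, c=M2/2=-426/61, d=(M3−M2)/(6·1)=391/61, b=Δ2−h2·(2M2+M3)/6=-270/61
seg 3: a=-5, c=M3/2=747/61, d=(M4−M3)/(6·1)=-249/61, b=Δ3−h3·(2M3+M4)/6=51/61
t_q=2 → seg 1, τ=1; S=-2+-129/61·τ+711/122·τ²+-521/244·τ³=-103/244

  seg 0: a=4 b=-969/122 c=0 d=237/122
  seg 1: a=-2 b=-129/61 c=711/122 d=-521/244
  seg 2: a=0 b=-270/61 c=-426/61 d=391/61
  seg 3: a=-5 b=51/61 c=747/61 d=-249/61
S(2) = -103/244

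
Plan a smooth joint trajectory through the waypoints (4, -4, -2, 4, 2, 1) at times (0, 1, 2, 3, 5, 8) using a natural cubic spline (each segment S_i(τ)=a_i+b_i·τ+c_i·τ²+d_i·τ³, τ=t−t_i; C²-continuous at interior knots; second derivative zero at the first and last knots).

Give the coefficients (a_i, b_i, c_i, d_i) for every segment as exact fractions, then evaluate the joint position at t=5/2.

  seg 0: a=4 b=-12367/1200 c=0 d=2767/1200
  seg 1: a=-4 b=-2033/600 c=2767/400 d=-367/240
  seg 2: a=-2 b=7031/1200 c=233/100 d=-2627/1200
  seg 3: a=4 b=2371/600 c=-339/80 d=1057/1200
  seg 4: a=2 b=-1457/600 c=419/400 d=-419/3600
S(5/2) = 3963/3200

Δ: Δ0=-8, Δ1=2, Δ2=6, Δ3=-1, Δ4=-1/3
row 1: diag=4, rhs=60; c'=1/4, d'=15
row 2: denom=4−1·1/4=15/4; d'=(24−1·15)/(15/4)=12/5
row 3: denom=6−1·4/15=86/15; d'=(-42−1·12/5)/(86/15)=-333/43
row 4: denom=10−2·15/43=400/43; d'=(4−2·-333/43)/(400/43)=419/200
back: M4=419/200
back: M3=-333/43−15/43·419/200=-339/40
back: M2=12/5−4/15·-339/40=233/50
back: M1=15−1/4·233/50=2767/200
M: M0=0, M1=2767/200, M2=233/50, M3=-339/40, M4=419/200, M5=0
seg 0: a=4, c=M0/2=0, d=(M1−M0)/(6·1)=2767/1200, b=Δ0−h0·(2M0+M1)/6=-12367/1200
seg 1: a=-4, c=M1/2=2767/400, d=(M2−M1)/(6·1)=-367/240, b=Δ1−h1·(2M1+M2)/6=-2033/600
seg 2: a=-2, c=M2/2=233/100, d=(M3−M2)/(6·1)=-2627/1200, b=Δ2−h2·(2M2+M3)/6=7031/1200
seg 3: a=4, c=M3/2=-339/80, d=(M4−M3)/(6·2)=1057/1200, b=Δ3−h3·(2M3+M4)/6=2371/600
seg 4: a=2, c=M4/2=419/400, d=(M5−M4)/(6·3)=-419/3600, b=Δ4−h4·(2M4+M5)/6=-1457/600
t_q=5/2 → seg 2, τ=1/2; S=-2+7031/1200·τ+233/100·τ²+-2627/1200·τ³=3963/3200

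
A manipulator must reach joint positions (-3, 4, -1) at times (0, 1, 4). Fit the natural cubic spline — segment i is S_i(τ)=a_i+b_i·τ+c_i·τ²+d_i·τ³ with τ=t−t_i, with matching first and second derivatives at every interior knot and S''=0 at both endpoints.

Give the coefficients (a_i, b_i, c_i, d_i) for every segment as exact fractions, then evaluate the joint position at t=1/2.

  seg 0: a=-3 b=97/12 c=0 d=-13/12
  seg 1: a=4 b=29/6 c=-13/4 d=13/36
S(1/2) = 29/32

Δ: Δ0=7, Δ1=-5/3
row 1: diag=8, rhs=-52; c'=3/8, d'=-13/2
back: M1=-13/2
M: M0=0, M1=-13/2, M2=0
seg 0: a=-3, c=M0/2=0, d=(M1−M0)/(6·1)=-13/12, b=Δ0−h0·(2M0+M1)/6=97/12
seg 1: a=4, c=M1/2=-13/4, d=(M2−M1)/(6·3)=13/36, b=Δ1−h1·(2M1+M2)/6=29/6
t_q=1/2 → seg 0, τ=1/2; S=-3+97/12·τ+0·τ²+-13/12·τ³=29/32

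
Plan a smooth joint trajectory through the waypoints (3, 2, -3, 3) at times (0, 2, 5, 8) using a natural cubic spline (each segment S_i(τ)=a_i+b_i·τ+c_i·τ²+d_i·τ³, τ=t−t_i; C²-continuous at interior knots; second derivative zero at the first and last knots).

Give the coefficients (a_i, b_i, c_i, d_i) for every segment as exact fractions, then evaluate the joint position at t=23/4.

  seg 0: a=3 b=-11/222 c=0 d=-25/222
  seg 1: a=2 b=-311/222 c=-25/37 d=391/1998
  seg 2: a=-3 b=-19/111 c=241/222 d=-241/1998
S(23/4) = -12165/4736

Δ: Δ0=-1/2, Δ1=-5/3, Δ2=2
row 1: diag=10, rhs=-7; c'=3/10, d'=-7/10
row 2: denom=12−3·3/10=111/10; d'=(22−3·-7/10)/(111/10)=241/111
back: M2=241/111
back: M1=-7/10−3/10·241/111=-50/37
M: M0=0, M1=-50/37, M2=241/111, M3=0
seg 0: a=3, c=M0/2=0, d=(M1−M0)/(6·2)=-25/222, b=Δ0−h0·(2M0+M1)/6=-11/222
seg 1: a=2, c=M1/2=-25/37, d=(M2−M1)/(6·3)=391/1998, b=Δ1−h1·(2M1+M2)/6=-311/222
seg 2: a=-3, c=M2/2=241/222, d=(M3−M2)/(6·3)=-241/1998, b=Δ2−h2·(2M2+M3)/6=-19/111
t_q=23/4 → seg 2, τ=3/4; S=-3+-19/111·τ+241/222·τ²+-241/1998·τ³=-12165/4736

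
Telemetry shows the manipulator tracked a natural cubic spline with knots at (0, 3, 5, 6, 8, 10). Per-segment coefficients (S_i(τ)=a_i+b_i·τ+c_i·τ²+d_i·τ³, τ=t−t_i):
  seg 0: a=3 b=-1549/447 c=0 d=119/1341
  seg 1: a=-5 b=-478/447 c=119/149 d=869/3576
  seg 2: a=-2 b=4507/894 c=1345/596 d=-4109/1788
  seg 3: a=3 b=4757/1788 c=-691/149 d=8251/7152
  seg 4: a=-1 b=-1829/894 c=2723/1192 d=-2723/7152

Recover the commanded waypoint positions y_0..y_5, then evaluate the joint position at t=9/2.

y_0 = S_0(0) = a_0 = 3
y_1 = S_1(0) = a_1 = -5
y_2 = S_2(0) = a_2 = -2
y_3 = S_3(0) = a_3 = 3
y_4 = S_4(0) = a_4 = -1
y_5 = S_4(2) = 1
t_q=9/2 is in segment 1 (τ=3/2); S_1(τ)=-38019/9536

y_0=3 y_1=-5 y_2=-2 y_3=3 y_4=-1 y_5=1
S(9/2) = -38019/9536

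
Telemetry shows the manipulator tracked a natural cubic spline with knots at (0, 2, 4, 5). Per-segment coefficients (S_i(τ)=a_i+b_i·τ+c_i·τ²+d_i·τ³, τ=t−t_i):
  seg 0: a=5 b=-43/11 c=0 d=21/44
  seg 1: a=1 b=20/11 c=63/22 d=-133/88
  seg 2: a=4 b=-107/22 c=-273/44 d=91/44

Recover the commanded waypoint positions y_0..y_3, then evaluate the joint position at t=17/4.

y_0 = S_0(0) = a_0 = 5
y_1 = S_1(0) = a_1 = 1
y_2 = S_2(0) = a_2 = 4
y_3 = S_2(1) = -5
t_q=17/4 is in segment 2 (τ=1/4); S_2(τ)=6839/2816

y_0=5 y_1=1 y_2=4 y_3=-5
S(17/4) = 6839/2816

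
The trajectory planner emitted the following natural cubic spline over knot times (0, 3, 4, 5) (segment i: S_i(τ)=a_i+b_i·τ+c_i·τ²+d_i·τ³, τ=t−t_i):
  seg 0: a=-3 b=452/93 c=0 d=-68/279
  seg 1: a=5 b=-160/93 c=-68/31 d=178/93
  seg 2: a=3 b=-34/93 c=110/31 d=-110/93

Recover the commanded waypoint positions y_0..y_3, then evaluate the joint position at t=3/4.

y_0 = S_0(0) = a_0 = -3
y_1 = S_1(0) = a_1 = 5
y_2 = S_2(0) = a_2 = 3
y_3 = S_2(1) = 5
t_q=3/4 is in segment 0 (τ=3/4); S_0(τ)=269/496

y_0=-3 y_1=5 y_2=3 y_3=5
S(3/4) = 269/496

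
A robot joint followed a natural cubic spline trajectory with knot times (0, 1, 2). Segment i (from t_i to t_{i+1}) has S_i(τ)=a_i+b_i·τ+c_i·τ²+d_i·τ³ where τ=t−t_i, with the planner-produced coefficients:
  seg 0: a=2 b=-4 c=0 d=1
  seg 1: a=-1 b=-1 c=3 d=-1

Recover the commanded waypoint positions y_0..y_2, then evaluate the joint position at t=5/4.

y_0=2 y_1=-1 y_2=0
S(5/4) = -69/64

y_0 = S_0(0) = a_0 = 2
y_1 = S_1(0) = a_1 = -1
y_2 = S_1(1) = 0
t_q=5/4 is in segment 1 (τ=1/4); S_1(τ)=-69/64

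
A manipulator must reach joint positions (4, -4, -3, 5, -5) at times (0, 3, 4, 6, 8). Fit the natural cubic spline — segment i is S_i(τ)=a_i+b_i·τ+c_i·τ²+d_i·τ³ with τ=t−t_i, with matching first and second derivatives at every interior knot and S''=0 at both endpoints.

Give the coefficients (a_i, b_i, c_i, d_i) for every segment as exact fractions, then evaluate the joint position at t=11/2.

  seg 0: a=4 b=-1913/516 c=0 d=179/1548
  seg 1: a=-4 b=-151/258 c=179/172 d=281/516
  seg 2: a=-3 b=1615/516 c=115/43 d=-2311/2064
  seg 3: a=5 b=101/258 c=-1391/344 d=1391/2064
S(11/2) = 21649/5504

Δ: Δ0=-8/3, Δ1=1, Δ2=4, Δ3=-5
row 1: diag=8, rhs=22; c'=1/8, d'=11/4
row 2: denom=6−1·1/8=47/8; d'=(18−1·11/4)/(47/8)=122/47
row 3: denom=8−2·16/47=344/47; d'=(-54−2·122/47)/(344/47)=-1391/172
back: M3=-1391/172
back: M2=122/47−16/47·-1391/172=230/43
back: M1=11/4−1/8·230/43=179/86
M: M0=0, M1=179/86, M2=230/43, M3=-1391/172, M4=0
seg 0: a=4, c=M0/2=0, d=(M1−M0)/(6·3)=179/1548, b=Δ0−h0·(2M0+M1)/6=-1913/516
seg 1: a=-4, c=M1/2=179/172, d=(M2−M1)/(6·1)=281/516, b=Δ1−h1·(2M1+M2)/6=-151/258
seg 2: a=-3, c=M2/2=115/43, d=(M3−M2)/(6·2)=-2311/2064, b=Δ2−h2·(2M2+M3)/6=1615/516
seg 3: a=5, c=M3/2=-1391/344, d=(M4−M3)/(6·2)=1391/2064, b=Δ3−h3·(2M3+M4)/6=101/258
t_q=11/2 → seg 2, τ=3/2; S=-3+1615/516·τ+115/43·τ²+-2311/2064·τ³=21649/5504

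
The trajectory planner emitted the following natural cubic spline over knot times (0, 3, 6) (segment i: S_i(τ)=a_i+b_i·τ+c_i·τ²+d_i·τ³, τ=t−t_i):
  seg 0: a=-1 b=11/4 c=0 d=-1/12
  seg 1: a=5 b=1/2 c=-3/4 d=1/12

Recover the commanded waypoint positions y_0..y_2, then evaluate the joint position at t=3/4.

y_0 = S_0(0) = a_0 = -1
y_1 = S_1(0) = a_1 = 5
y_2 = S_1(3) = 2
t_q=3/4 is in segment 0 (τ=3/4); S_0(τ)=263/256

y_0=-1 y_1=5 y_2=2
S(3/4) = 263/256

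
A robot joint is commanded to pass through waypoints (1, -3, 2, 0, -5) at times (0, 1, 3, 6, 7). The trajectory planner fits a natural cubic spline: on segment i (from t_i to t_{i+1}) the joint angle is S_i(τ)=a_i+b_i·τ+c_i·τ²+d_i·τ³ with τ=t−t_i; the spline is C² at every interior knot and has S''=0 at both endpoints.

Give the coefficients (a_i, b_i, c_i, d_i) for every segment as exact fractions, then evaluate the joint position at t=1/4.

Δ: Δ0=-4, Δ1=5/2, Δ2=-2/3, Δ3=-5
row 1: diag=6, rhs=39; c'=1/3, d'=13/2
row 2: denom=10−2·1/3=28/3; d'=(-19−2·13/2)/(28/3)=-24/7
row 3: denom=8−3·9/28=197/28; d'=(-26−3·-24/7)/(197/28)=-440/197
back: M3=-440/197
back: M2=-24/7−9/28·-440/197=-534/197
back: M1=13/2−1/3·-534/197=2917/394
M: M0=0, M1=2917/394, M2=-534/197, M3=-440/197, M4=0
seg 0: a=1, c=M0/2=0, d=(M1−M0)/(6·1)=2917/2364, b=Δ0−h0·(2M0+M1)/6=-12373/2364
seg 1: a=-3, c=M1/2=2917/788, d=(M2−M1)/(6·2)=-3985/4728, b=Δ1−h1·(2M1+M2)/6=-1811/1182
seg 2: a=2, c=M2/2=-267/197, d=(M3−M2)/(6·3)=47/1773, b=Δ2−h2·(2M2+M3)/6=1868/591
seg 3: a=0, c=M3/2=-220/197, d=(M4−M3)/(6·1)=220/591, b=Δ3−h3·(2M3+M4)/6=-2515/591
t_q=1/4 → seg 0, τ=1/4; S=1+-12373/2364·τ+0·τ²+2917/2364·τ³=-14585/50432

  seg 0: a=1 b=-12373/2364 c=0 d=2917/2364
  seg 1: a=-3 b=-1811/1182 c=2917/788 d=-3985/4728
  seg 2: a=2 b=1868/591 c=-267/197 d=47/1773
  seg 3: a=0 b=-2515/591 c=-220/197 d=220/591
S(1/4) = -14585/50432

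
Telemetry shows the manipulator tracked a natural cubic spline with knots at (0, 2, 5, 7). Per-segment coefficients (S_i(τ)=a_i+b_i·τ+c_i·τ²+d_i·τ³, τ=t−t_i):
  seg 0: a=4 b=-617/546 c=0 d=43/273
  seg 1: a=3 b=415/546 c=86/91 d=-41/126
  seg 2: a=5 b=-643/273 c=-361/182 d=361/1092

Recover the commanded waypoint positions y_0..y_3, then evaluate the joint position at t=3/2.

y_0=4 y_1=3 y_2=5 y_3=-5
S(3/2) = 295/104

y_0 = S_0(0) = a_0 = 4
y_1 = S_1(0) = a_1 = 3
y_2 = S_2(0) = a_2 = 5
y_3 = S_2(2) = -5
t_q=3/2 is in segment 0 (τ=3/2); S_0(τ)=295/104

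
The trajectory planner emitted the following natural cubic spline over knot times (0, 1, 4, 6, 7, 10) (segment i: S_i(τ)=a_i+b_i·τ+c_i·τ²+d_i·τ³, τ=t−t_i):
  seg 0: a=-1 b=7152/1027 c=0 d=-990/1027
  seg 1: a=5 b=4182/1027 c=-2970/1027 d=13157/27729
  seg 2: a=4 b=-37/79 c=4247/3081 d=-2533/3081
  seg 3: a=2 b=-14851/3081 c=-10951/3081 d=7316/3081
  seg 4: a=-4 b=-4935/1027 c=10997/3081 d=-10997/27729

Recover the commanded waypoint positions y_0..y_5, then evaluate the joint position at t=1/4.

y_0 = S_0(0) = a_0 = -1
y_1 = S_1(0) = a_1 = 5
y_2 = S_2(0) = a_2 = 4
y_3 = S_3(0) = a_3 = 2
y_4 = S_4(0) = a_4 = -4
y_5 = S_4(3) = 3
t_q=1/4 is in segment 0 (τ=1/4); S_0(τ)=23857/32864

y_0=-1 y_1=5 y_2=4 y_3=2 y_4=-4 y_5=3
S(1/4) = 23857/32864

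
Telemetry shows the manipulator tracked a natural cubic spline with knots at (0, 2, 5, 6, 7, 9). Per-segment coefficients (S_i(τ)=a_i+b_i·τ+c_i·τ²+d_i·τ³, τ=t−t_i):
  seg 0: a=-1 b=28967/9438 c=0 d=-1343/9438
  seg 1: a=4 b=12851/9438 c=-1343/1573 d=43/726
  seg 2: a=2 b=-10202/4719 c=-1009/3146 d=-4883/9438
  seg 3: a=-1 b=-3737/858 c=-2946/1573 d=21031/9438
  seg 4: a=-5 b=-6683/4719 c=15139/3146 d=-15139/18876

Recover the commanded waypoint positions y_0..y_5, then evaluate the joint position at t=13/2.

y_0 = S_0(0) = a_0 = -1
y_1 = S_1(0) = a_1 = 4
y_2 = S_2(0) = a_2 = 2
y_3 = S_3(0) = a_3 = -1
y_4 = S_4(0) = a_4 = -5
y_5 = S_4(2) = 5
t_q=13/2 is in segment 3 (τ=1/2); S_3(τ)=-84751/25168

y_0=-1 y_1=4 y_2=2 y_3=-1 y_4=-5 y_5=5
S(13/2) = -84751/25168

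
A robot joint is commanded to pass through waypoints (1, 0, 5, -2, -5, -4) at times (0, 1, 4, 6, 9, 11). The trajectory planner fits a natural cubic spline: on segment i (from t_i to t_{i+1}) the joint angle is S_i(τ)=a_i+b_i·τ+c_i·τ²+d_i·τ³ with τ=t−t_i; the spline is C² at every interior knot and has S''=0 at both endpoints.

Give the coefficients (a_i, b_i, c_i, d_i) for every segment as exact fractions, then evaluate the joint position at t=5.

  seg 0: a=1 b=-6663/4094 c=0 d=2569/4094
  seg 1: a=0 b=522/2047 c=7707/4094 d=-52025/110538
  seg 2: a=5 b=-4739/4094 c=-14452/6141 d=14519/24564
  seg 3: a=-2 b=-42719/12282 c=14653/12282 d=-6761/55269
  seg 4: a=-5 b=4633/12282 c=377/4094 d=-377/24564
S(5) = 51097/24564

Δ: Δ0=-1, Δ1=5/3, Δ2=-7/2, Δ3=-1, Δ4=1/2
row 1: diag=8, rhs=16; c'=3/8, d'=2
row 2: denom=10−3·3/8=71/8; d'=(-31−3·2)/(71/8)=-296/71
row 3: denom=10−2·16/71=678/71; d'=(15−2·-296/71)/(678/71)=1657/678
row 4: denom=10−3·71/226=2047/226; d'=(9−3·1657/678)/(2047/226)=377/2047
back: M4=377/2047
back: M3=1657/678−71/226·377/2047=14653/6141
back: M2=-296/71−16/71·14653/6141=-28904/6141
back: M1=2−3/8·-28904/6141=7707/2047
M: M0=0, M1=7707/2047, M2=-28904/6141, M3=14653/6141, M4=377/2047, M5=0
seg 0: a=1, c=M0/2=0, d=(M1−M0)/(6·1)=2569/4094, b=Δ0−h0·(2M0+M1)/6=-6663/4094
seg 1: a=0, c=M1/2=7707/4094, d=(M2−M1)/(6·3)=-52025/110538, b=Δ1−h1·(2M1+M2)/6=522/2047
seg 2: a=5, c=M2/2=-14452/6141, d=(M3−M2)/(6·2)=14519/24564, b=Δ2−h2·(2M2+M3)/6=-4739/4094
seg 3: a=-2, c=M3/2=14653/12282, d=(M4−M3)/(6·3)=-6761/55269, b=Δ3−h3·(2M3+M4)/6=-42719/12282
seg 4: a=-5, c=M4/2=377/4094, d=(M5−M4)/(6·2)=-377/24564, b=Δ4−h4·(2M4+M5)/6=4633/12282
t_q=5 → seg 2, τ=1; S=5+-4739/4094·τ+-14452/6141·τ²+14519/24564·τ³=51097/24564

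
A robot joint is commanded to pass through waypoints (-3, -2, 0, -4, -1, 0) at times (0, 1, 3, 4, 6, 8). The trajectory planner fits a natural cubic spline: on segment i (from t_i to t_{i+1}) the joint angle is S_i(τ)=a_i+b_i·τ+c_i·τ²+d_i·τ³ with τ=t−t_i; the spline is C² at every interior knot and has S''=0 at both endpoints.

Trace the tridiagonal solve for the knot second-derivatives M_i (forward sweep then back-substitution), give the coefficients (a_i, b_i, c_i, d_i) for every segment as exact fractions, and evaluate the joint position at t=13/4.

  seg 0: a=-3 b=207/340 c=0 d=133/340
  seg 1: a=-2 b=303/170 c=399/340 d=-133/170
  seg 2: a=0 b=-99/34 c=-1197/340 d=827/340
  seg 3: a=-4 b=-903/340 c=321/85 d=-231/272
  seg 4: a=-1 b=192/85 c=-897/680 d=299/1360
S(13/4) = -19801/21760

Δ: Δ0=1, Δ1=1, Δ2=-4, Δ3=3/2, Δ4=1/2
row 1: diag=6, rhs=0; c'=1/3, d'=0
row 2: denom=6−2·1/3=16/3; d'=(-30−2·0)/(16/3)=-45/8
row 3: denom=6−1·3/16=93/16; d'=(33−1·-45/8)/(93/16)=206/31
row 4: denom=8−2·32/93=680/93; d'=(-6−2·206/31)/(680/93)=-897/340
back: M4=-897/340
back: M3=206/31−32/93·-897/340=642/85
back: M2=-45/8−3/16·642/85=-1197/170
back: M1=0−1/3·-1197/170=399/170
M: M0=0, M1=399/170, M2=-1197/170, M3=642/85, M4=-897/340, M5=0
seg 0: a=-3, c=M0/2=0, d=(M1−M0)/(6·1)=133/340, b=Δ0−h0·(2M0+M1)/6=207/340
seg 1: a=-2, c=M1/2=399/340, d=(M2−M1)/(6·2)=-133/170, b=Δ1−h1·(2M1+M2)/6=303/170
seg 2: a=0, c=M2/2=-1197/340, d=(M3−M2)/(6·1)=827/340, b=Δ2−h2·(2M2+M3)/6=-99/34
seg 3: a=-4, c=M3/2=321/85, d=(M4−M3)/(6·2)=-231/272, b=Δ3−h3·(2M3+M4)/6=-903/340
seg 4: a=-1, c=M4/2=-897/680, d=(M5−M4)/(6·2)=299/1360, b=Δ4−h4·(2M4+M5)/6=192/85
t_q=13/4 → seg 2, τ=1/4; S=0+-99/34·τ+-1197/340·τ²+827/340·τ³=-19801/21760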